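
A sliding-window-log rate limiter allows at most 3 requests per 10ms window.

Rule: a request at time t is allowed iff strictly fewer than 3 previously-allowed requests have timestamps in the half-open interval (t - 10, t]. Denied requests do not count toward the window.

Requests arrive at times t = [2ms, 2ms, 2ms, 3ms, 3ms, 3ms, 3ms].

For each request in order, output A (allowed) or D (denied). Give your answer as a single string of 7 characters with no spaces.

Answer: AAADDDD

Derivation:
Tracking allowed requests in the window:
  req#1 t=2ms: ALLOW
  req#2 t=2ms: ALLOW
  req#3 t=2ms: ALLOW
  req#4 t=3ms: DENY
  req#5 t=3ms: DENY
  req#6 t=3ms: DENY
  req#7 t=3ms: DENY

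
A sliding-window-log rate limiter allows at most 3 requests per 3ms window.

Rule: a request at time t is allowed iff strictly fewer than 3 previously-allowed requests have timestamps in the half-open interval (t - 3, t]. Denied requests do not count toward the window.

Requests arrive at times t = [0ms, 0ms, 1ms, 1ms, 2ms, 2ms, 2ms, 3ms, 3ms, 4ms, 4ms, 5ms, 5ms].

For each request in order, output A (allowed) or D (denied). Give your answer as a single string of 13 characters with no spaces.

Tracking allowed requests in the window:
  req#1 t=0ms: ALLOW
  req#2 t=0ms: ALLOW
  req#3 t=1ms: ALLOW
  req#4 t=1ms: DENY
  req#5 t=2ms: DENY
  req#6 t=2ms: DENY
  req#7 t=2ms: DENY
  req#8 t=3ms: ALLOW
  req#9 t=3ms: ALLOW
  req#10 t=4ms: ALLOW
  req#11 t=4ms: DENY
  req#12 t=5ms: DENY
  req#13 t=5ms: DENY

Answer: AAADDDDAAADDD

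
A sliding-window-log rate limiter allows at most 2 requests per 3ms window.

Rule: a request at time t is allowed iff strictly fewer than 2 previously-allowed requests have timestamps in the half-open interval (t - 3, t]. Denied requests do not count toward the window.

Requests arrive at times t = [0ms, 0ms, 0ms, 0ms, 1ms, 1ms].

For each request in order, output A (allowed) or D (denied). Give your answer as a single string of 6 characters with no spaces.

Answer: AADDDD

Derivation:
Tracking allowed requests in the window:
  req#1 t=0ms: ALLOW
  req#2 t=0ms: ALLOW
  req#3 t=0ms: DENY
  req#4 t=0ms: DENY
  req#5 t=1ms: DENY
  req#6 t=1ms: DENY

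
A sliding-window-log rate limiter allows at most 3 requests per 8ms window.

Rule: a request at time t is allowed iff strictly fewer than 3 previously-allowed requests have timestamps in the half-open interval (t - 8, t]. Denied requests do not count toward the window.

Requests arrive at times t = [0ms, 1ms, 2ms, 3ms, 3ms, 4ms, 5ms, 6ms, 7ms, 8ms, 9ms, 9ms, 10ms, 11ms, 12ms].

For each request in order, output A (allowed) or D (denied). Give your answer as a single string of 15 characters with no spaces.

Tracking allowed requests in the window:
  req#1 t=0ms: ALLOW
  req#2 t=1ms: ALLOW
  req#3 t=2ms: ALLOW
  req#4 t=3ms: DENY
  req#5 t=3ms: DENY
  req#6 t=4ms: DENY
  req#7 t=5ms: DENY
  req#8 t=6ms: DENY
  req#9 t=7ms: DENY
  req#10 t=8ms: ALLOW
  req#11 t=9ms: ALLOW
  req#12 t=9ms: DENY
  req#13 t=10ms: ALLOW
  req#14 t=11ms: DENY
  req#15 t=12ms: DENY

Answer: AAADDDDDDAADADD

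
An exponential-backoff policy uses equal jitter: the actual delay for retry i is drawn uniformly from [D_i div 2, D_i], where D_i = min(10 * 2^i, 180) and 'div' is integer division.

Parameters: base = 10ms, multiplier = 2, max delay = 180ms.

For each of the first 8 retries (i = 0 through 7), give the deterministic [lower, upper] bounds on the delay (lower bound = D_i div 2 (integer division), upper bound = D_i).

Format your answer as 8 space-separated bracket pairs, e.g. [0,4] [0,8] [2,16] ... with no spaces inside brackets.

Computing bounds per retry:
  i=0: D_i=min(10*2^0,180)=10, bounds=[5,10]
  i=1: D_i=min(10*2^1,180)=20, bounds=[10,20]
  i=2: D_i=min(10*2^2,180)=40, bounds=[20,40]
  i=3: D_i=min(10*2^3,180)=80, bounds=[40,80]
  i=4: D_i=min(10*2^4,180)=160, bounds=[80,160]
  i=5: D_i=min(10*2^5,180)=180, bounds=[90,180]
  i=6: D_i=min(10*2^6,180)=180, bounds=[90,180]
  i=7: D_i=min(10*2^7,180)=180, bounds=[90,180]

Answer: [5,10] [10,20] [20,40] [40,80] [80,160] [90,180] [90,180] [90,180]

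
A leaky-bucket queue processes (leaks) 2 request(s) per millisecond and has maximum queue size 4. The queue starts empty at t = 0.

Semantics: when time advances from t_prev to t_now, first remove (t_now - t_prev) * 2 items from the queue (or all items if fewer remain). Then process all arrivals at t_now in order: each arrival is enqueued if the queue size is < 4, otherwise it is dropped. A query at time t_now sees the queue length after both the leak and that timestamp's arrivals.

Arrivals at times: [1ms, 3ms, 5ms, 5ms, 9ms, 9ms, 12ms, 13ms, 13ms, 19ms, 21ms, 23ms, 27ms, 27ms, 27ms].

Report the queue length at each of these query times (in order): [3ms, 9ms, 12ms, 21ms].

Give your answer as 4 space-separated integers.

Queue lengths at query times:
  query t=3ms: backlog = 1
  query t=9ms: backlog = 2
  query t=12ms: backlog = 1
  query t=21ms: backlog = 1

Answer: 1 2 1 1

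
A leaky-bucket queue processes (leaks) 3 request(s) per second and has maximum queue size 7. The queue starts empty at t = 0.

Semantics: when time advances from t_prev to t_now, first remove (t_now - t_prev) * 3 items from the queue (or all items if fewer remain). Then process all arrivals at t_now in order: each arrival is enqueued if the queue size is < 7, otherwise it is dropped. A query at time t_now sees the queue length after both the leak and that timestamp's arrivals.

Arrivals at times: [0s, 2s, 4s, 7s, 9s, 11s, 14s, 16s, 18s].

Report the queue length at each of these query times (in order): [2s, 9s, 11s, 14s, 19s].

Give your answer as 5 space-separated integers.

Queue lengths at query times:
  query t=2s: backlog = 1
  query t=9s: backlog = 1
  query t=11s: backlog = 1
  query t=14s: backlog = 1
  query t=19s: backlog = 0

Answer: 1 1 1 1 0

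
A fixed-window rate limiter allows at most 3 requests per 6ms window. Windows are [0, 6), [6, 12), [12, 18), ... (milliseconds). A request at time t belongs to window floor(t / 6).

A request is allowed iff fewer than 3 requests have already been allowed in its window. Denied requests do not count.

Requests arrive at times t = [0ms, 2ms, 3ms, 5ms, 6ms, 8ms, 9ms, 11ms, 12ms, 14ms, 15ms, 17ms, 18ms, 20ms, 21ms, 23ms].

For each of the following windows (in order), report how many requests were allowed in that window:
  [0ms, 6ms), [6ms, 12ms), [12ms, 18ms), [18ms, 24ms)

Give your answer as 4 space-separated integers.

Answer: 3 3 3 3

Derivation:
Processing requests:
  req#1 t=0ms (window 0): ALLOW
  req#2 t=2ms (window 0): ALLOW
  req#3 t=3ms (window 0): ALLOW
  req#4 t=5ms (window 0): DENY
  req#5 t=6ms (window 1): ALLOW
  req#6 t=8ms (window 1): ALLOW
  req#7 t=9ms (window 1): ALLOW
  req#8 t=11ms (window 1): DENY
  req#9 t=12ms (window 2): ALLOW
  req#10 t=14ms (window 2): ALLOW
  req#11 t=15ms (window 2): ALLOW
  req#12 t=17ms (window 2): DENY
  req#13 t=18ms (window 3): ALLOW
  req#14 t=20ms (window 3): ALLOW
  req#15 t=21ms (window 3): ALLOW
  req#16 t=23ms (window 3): DENY

Allowed counts by window: 3 3 3 3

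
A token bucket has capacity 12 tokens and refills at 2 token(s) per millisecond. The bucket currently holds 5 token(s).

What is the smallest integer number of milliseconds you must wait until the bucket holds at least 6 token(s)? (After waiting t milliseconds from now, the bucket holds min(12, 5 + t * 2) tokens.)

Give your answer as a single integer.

Answer: 1

Derivation:
Need 5 + t * 2 >= 6, so t >= 1/2.
Smallest integer t = ceil(1/2) = 1.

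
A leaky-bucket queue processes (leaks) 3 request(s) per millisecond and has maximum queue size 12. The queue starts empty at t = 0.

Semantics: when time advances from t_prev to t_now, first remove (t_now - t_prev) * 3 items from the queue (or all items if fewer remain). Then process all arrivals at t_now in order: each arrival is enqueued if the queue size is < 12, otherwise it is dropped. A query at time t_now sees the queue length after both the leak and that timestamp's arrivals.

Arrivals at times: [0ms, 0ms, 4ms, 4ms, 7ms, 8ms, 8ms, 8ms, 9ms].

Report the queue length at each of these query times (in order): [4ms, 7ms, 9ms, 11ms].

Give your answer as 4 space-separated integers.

Queue lengths at query times:
  query t=4ms: backlog = 2
  query t=7ms: backlog = 1
  query t=9ms: backlog = 1
  query t=11ms: backlog = 0

Answer: 2 1 1 0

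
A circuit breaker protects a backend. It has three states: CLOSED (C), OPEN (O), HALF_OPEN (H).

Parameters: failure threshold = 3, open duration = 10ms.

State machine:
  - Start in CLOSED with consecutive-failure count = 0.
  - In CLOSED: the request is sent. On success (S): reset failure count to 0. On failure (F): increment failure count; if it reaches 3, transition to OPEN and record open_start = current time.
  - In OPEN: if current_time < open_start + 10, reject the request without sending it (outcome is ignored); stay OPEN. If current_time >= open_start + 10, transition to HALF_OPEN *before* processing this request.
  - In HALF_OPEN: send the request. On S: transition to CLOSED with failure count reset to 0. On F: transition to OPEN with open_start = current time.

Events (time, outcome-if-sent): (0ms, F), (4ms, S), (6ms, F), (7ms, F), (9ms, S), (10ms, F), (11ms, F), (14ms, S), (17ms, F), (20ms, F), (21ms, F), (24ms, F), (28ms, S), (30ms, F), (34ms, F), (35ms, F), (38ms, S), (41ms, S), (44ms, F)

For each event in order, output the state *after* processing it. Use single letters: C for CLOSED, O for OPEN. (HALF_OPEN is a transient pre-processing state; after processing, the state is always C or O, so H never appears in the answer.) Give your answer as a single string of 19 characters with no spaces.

State after each event:
  event#1 t=0ms outcome=F: state=CLOSED
  event#2 t=4ms outcome=S: state=CLOSED
  event#3 t=6ms outcome=F: state=CLOSED
  event#4 t=7ms outcome=F: state=CLOSED
  event#5 t=9ms outcome=S: state=CLOSED
  event#6 t=10ms outcome=F: state=CLOSED
  event#7 t=11ms outcome=F: state=CLOSED
  event#8 t=14ms outcome=S: state=CLOSED
  event#9 t=17ms outcome=F: state=CLOSED
  event#10 t=20ms outcome=F: state=CLOSED
  event#11 t=21ms outcome=F: state=OPEN
  event#12 t=24ms outcome=F: state=OPEN
  event#13 t=28ms outcome=S: state=OPEN
  event#14 t=30ms outcome=F: state=OPEN
  event#15 t=34ms outcome=F: state=OPEN
  event#16 t=35ms outcome=F: state=OPEN
  event#17 t=38ms outcome=S: state=OPEN
  event#18 t=41ms outcome=S: state=OPEN
  event#19 t=44ms outcome=F: state=OPEN

Answer: CCCCCCCCCCOOOOOOOOO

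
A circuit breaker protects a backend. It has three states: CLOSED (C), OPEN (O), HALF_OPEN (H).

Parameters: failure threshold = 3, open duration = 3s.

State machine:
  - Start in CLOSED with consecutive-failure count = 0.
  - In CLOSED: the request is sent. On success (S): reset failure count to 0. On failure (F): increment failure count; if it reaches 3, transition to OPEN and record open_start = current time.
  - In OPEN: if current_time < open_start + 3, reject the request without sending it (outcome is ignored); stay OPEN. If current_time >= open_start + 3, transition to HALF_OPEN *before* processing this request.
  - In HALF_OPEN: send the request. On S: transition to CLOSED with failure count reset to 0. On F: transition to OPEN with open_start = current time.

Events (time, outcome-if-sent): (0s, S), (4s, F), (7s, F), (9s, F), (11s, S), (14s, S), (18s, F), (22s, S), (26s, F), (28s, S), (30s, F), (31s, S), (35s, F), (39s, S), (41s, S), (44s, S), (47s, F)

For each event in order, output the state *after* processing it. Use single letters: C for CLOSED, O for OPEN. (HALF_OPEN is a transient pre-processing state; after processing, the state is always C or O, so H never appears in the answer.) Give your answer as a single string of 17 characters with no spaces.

Answer: CCCOOCCCCCCCCCCCC

Derivation:
State after each event:
  event#1 t=0s outcome=S: state=CLOSED
  event#2 t=4s outcome=F: state=CLOSED
  event#3 t=7s outcome=F: state=CLOSED
  event#4 t=9s outcome=F: state=OPEN
  event#5 t=11s outcome=S: state=OPEN
  event#6 t=14s outcome=S: state=CLOSED
  event#7 t=18s outcome=F: state=CLOSED
  event#8 t=22s outcome=S: state=CLOSED
  event#9 t=26s outcome=F: state=CLOSED
  event#10 t=28s outcome=S: state=CLOSED
  event#11 t=30s outcome=F: state=CLOSED
  event#12 t=31s outcome=S: state=CLOSED
  event#13 t=35s outcome=F: state=CLOSED
  event#14 t=39s outcome=S: state=CLOSED
  event#15 t=41s outcome=S: state=CLOSED
  event#16 t=44s outcome=S: state=CLOSED
  event#17 t=47s outcome=F: state=CLOSED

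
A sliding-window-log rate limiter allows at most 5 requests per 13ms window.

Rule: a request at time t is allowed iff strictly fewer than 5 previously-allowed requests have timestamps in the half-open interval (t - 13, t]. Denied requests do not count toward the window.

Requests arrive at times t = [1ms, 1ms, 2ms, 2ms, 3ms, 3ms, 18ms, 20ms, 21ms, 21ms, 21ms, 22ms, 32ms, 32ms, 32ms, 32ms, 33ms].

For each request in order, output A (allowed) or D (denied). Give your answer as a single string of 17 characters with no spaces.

Answer: AAAAADAAAAADADDDA

Derivation:
Tracking allowed requests in the window:
  req#1 t=1ms: ALLOW
  req#2 t=1ms: ALLOW
  req#3 t=2ms: ALLOW
  req#4 t=2ms: ALLOW
  req#5 t=3ms: ALLOW
  req#6 t=3ms: DENY
  req#7 t=18ms: ALLOW
  req#8 t=20ms: ALLOW
  req#9 t=21ms: ALLOW
  req#10 t=21ms: ALLOW
  req#11 t=21ms: ALLOW
  req#12 t=22ms: DENY
  req#13 t=32ms: ALLOW
  req#14 t=32ms: DENY
  req#15 t=32ms: DENY
  req#16 t=32ms: DENY
  req#17 t=33ms: ALLOW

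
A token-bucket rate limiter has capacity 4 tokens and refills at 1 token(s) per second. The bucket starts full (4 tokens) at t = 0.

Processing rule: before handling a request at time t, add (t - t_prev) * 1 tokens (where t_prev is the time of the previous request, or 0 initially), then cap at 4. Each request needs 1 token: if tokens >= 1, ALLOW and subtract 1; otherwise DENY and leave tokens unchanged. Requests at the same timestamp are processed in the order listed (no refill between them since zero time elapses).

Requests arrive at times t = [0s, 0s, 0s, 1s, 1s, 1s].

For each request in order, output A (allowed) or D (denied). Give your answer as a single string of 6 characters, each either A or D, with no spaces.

Simulating step by step:
  req#1 t=0s: ALLOW
  req#2 t=0s: ALLOW
  req#3 t=0s: ALLOW
  req#4 t=1s: ALLOW
  req#5 t=1s: ALLOW
  req#6 t=1s: DENY

Answer: AAAAAD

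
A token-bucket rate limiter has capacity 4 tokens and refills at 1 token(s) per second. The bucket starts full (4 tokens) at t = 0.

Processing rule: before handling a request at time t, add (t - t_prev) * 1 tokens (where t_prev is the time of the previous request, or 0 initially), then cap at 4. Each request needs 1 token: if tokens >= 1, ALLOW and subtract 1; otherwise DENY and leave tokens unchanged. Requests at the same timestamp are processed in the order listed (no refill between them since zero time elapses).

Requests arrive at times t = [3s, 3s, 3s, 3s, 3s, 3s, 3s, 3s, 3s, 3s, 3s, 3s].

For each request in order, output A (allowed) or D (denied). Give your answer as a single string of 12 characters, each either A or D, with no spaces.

Answer: AAAADDDDDDDD

Derivation:
Simulating step by step:
  req#1 t=3s: ALLOW
  req#2 t=3s: ALLOW
  req#3 t=3s: ALLOW
  req#4 t=3s: ALLOW
  req#5 t=3s: DENY
  req#6 t=3s: DENY
  req#7 t=3s: DENY
  req#8 t=3s: DENY
  req#9 t=3s: DENY
  req#10 t=3s: DENY
  req#11 t=3s: DENY
  req#12 t=3s: DENY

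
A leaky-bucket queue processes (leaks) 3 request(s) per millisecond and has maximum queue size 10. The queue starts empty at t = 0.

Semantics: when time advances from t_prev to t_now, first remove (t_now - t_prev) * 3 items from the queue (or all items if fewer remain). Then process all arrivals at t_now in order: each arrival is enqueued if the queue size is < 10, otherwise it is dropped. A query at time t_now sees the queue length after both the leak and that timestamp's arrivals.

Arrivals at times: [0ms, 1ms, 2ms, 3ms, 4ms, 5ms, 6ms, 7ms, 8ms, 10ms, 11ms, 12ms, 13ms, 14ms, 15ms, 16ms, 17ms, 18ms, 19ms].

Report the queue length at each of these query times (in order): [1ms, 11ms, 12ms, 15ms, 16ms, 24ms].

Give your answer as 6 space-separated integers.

Answer: 1 1 1 1 1 0

Derivation:
Queue lengths at query times:
  query t=1ms: backlog = 1
  query t=11ms: backlog = 1
  query t=12ms: backlog = 1
  query t=15ms: backlog = 1
  query t=16ms: backlog = 1
  query t=24ms: backlog = 0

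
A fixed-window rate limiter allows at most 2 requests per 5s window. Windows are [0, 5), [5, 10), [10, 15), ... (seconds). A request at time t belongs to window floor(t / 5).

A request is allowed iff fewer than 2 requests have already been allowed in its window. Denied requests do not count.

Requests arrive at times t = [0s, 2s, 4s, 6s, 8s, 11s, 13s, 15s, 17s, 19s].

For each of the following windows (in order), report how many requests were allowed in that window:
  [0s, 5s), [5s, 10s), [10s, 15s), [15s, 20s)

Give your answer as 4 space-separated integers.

Answer: 2 2 2 2

Derivation:
Processing requests:
  req#1 t=0s (window 0): ALLOW
  req#2 t=2s (window 0): ALLOW
  req#3 t=4s (window 0): DENY
  req#4 t=6s (window 1): ALLOW
  req#5 t=8s (window 1): ALLOW
  req#6 t=11s (window 2): ALLOW
  req#7 t=13s (window 2): ALLOW
  req#8 t=15s (window 3): ALLOW
  req#9 t=17s (window 3): ALLOW
  req#10 t=19s (window 3): DENY

Allowed counts by window: 2 2 2 2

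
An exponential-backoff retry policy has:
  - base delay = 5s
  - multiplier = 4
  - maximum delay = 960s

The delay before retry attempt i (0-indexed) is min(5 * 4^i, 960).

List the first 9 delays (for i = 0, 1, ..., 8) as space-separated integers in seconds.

Answer: 5 20 80 320 960 960 960 960 960

Derivation:
Computing each delay:
  i=0: min(5*4^0, 960) = 5
  i=1: min(5*4^1, 960) = 20
  i=2: min(5*4^2, 960) = 80
  i=3: min(5*4^3, 960) = 320
  i=4: min(5*4^4, 960) = 960
  i=5: min(5*4^5, 960) = 960
  i=6: min(5*4^6, 960) = 960
  i=7: min(5*4^7, 960) = 960
  i=8: min(5*4^8, 960) = 960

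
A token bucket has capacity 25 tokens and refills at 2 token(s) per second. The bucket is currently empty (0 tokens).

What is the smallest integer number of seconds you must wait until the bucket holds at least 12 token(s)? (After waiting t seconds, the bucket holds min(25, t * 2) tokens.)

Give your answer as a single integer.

Answer: 6

Derivation:
Need t * 2 >= 12, so t >= 12/2.
Smallest integer t = ceil(12/2) = 6.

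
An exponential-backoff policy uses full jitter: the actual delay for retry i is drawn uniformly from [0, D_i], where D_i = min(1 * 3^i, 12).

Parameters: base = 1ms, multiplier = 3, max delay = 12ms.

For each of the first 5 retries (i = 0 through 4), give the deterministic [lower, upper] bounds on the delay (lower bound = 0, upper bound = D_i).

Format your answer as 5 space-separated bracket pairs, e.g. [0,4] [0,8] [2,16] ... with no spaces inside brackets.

Answer: [0,1] [0,3] [0,9] [0,12] [0,12]

Derivation:
Computing bounds per retry:
  i=0: D_i=min(1*3^0,12)=1, bounds=[0,1]
  i=1: D_i=min(1*3^1,12)=3, bounds=[0,3]
  i=2: D_i=min(1*3^2,12)=9, bounds=[0,9]
  i=3: D_i=min(1*3^3,12)=12, bounds=[0,12]
  i=4: D_i=min(1*3^4,12)=12, bounds=[0,12]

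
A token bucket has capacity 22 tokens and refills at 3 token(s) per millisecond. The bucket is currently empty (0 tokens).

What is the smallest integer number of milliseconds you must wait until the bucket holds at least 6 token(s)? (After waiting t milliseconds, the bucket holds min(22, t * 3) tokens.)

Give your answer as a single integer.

Answer: 2

Derivation:
Need t * 3 >= 6, so t >= 6/3.
Smallest integer t = ceil(6/3) = 2.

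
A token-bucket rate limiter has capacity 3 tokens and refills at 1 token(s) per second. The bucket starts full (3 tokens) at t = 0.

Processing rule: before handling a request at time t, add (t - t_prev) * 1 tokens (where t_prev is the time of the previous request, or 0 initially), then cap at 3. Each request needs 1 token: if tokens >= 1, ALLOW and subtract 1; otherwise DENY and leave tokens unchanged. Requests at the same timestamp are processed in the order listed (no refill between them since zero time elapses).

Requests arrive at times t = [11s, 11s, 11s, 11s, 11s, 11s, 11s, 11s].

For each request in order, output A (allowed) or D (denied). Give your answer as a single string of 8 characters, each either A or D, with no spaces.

Answer: AAADDDDD

Derivation:
Simulating step by step:
  req#1 t=11s: ALLOW
  req#2 t=11s: ALLOW
  req#3 t=11s: ALLOW
  req#4 t=11s: DENY
  req#5 t=11s: DENY
  req#6 t=11s: DENY
  req#7 t=11s: DENY
  req#8 t=11s: DENY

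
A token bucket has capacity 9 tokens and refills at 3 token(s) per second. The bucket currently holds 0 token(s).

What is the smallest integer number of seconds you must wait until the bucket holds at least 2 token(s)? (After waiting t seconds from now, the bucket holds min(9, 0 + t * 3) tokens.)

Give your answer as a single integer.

Need 0 + t * 3 >= 2, so t >= 2/3.
Smallest integer t = ceil(2/3) = 1.

Answer: 1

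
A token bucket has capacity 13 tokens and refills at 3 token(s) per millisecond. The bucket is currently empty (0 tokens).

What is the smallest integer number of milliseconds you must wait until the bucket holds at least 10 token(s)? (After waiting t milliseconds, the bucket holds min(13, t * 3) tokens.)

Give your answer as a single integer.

Answer: 4

Derivation:
Need t * 3 >= 10, so t >= 10/3.
Smallest integer t = ceil(10/3) = 4.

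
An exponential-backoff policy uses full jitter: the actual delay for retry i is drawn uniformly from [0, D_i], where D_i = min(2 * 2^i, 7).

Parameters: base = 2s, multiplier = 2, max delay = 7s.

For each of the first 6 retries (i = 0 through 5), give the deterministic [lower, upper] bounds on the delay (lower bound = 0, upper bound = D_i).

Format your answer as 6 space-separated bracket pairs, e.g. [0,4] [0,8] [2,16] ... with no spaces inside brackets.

Computing bounds per retry:
  i=0: D_i=min(2*2^0,7)=2, bounds=[0,2]
  i=1: D_i=min(2*2^1,7)=4, bounds=[0,4]
  i=2: D_i=min(2*2^2,7)=7, bounds=[0,7]
  i=3: D_i=min(2*2^3,7)=7, bounds=[0,7]
  i=4: D_i=min(2*2^4,7)=7, bounds=[0,7]
  i=5: D_i=min(2*2^5,7)=7, bounds=[0,7]

Answer: [0,2] [0,4] [0,7] [0,7] [0,7] [0,7]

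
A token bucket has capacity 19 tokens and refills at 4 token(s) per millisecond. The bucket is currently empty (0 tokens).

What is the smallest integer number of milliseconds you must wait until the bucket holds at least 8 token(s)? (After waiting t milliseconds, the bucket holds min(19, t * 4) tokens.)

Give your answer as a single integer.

Answer: 2

Derivation:
Need t * 4 >= 8, so t >= 8/4.
Smallest integer t = ceil(8/4) = 2.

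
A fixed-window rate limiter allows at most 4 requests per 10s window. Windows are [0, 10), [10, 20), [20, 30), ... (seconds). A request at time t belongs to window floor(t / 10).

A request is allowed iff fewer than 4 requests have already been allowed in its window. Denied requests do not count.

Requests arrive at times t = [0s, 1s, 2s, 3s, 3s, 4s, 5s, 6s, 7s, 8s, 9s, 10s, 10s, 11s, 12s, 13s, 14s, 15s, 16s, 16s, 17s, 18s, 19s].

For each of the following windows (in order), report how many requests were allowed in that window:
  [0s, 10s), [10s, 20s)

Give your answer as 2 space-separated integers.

Processing requests:
  req#1 t=0s (window 0): ALLOW
  req#2 t=1s (window 0): ALLOW
  req#3 t=2s (window 0): ALLOW
  req#4 t=3s (window 0): ALLOW
  req#5 t=3s (window 0): DENY
  req#6 t=4s (window 0): DENY
  req#7 t=5s (window 0): DENY
  req#8 t=6s (window 0): DENY
  req#9 t=7s (window 0): DENY
  req#10 t=8s (window 0): DENY
  req#11 t=9s (window 0): DENY
  req#12 t=10s (window 1): ALLOW
  req#13 t=10s (window 1): ALLOW
  req#14 t=11s (window 1): ALLOW
  req#15 t=12s (window 1): ALLOW
  req#16 t=13s (window 1): DENY
  req#17 t=14s (window 1): DENY
  req#18 t=15s (window 1): DENY
  req#19 t=16s (window 1): DENY
  req#20 t=16s (window 1): DENY
  req#21 t=17s (window 1): DENY
  req#22 t=18s (window 1): DENY
  req#23 t=19s (window 1): DENY

Allowed counts by window: 4 4

Answer: 4 4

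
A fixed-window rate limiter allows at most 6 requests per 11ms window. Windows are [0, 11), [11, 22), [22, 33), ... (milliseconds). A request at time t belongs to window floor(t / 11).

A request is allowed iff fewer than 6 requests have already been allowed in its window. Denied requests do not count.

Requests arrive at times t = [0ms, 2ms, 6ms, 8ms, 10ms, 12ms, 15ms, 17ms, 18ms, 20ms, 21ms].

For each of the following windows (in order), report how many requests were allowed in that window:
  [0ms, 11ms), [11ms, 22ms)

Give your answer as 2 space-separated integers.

Answer: 5 6

Derivation:
Processing requests:
  req#1 t=0ms (window 0): ALLOW
  req#2 t=2ms (window 0): ALLOW
  req#3 t=6ms (window 0): ALLOW
  req#4 t=8ms (window 0): ALLOW
  req#5 t=10ms (window 0): ALLOW
  req#6 t=12ms (window 1): ALLOW
  req#7 t=15ms (window 1): ALLOW
  req#8 t=17ms (window 1): ALLOW
  req#9 t=18ms (window 1): ALLOW
  req#10 t=20ms (window 1): ALLOW
  req#11 t=21ms (window 1): ALLOW

Allowed counts by window: 5 6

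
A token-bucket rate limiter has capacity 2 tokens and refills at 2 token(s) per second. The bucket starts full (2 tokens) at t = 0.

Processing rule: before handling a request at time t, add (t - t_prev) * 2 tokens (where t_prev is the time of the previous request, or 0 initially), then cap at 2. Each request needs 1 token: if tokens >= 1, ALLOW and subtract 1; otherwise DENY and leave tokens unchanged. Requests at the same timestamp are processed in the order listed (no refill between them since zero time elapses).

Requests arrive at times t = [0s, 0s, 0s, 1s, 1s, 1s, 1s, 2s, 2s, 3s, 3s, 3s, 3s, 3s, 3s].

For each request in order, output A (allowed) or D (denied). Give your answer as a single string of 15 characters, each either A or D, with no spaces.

Simulating step by step:
  req#1 t=0s: ALLOW
  req#2 t=0s: ALLOW
  req#3 t=0s: DENY
  req#4 t=1s: ALLOW
  req#5 t=1s: ALLOW
  req#6 t=1s: DENY
  req#7 t=1s: DENY
  req#8 t=2s: ALLOW
  req#9 t=2s: ALLOW
  req#10 t=3s: ALLOW
  req#11 t=3s: ALLOW
  req#12 t=3s: DENY
  req#13 t=3s: DENY
  req#14 t=3s: DENY
  req#15 t=3s: DENY

Answer: AADAADDAAAADDDD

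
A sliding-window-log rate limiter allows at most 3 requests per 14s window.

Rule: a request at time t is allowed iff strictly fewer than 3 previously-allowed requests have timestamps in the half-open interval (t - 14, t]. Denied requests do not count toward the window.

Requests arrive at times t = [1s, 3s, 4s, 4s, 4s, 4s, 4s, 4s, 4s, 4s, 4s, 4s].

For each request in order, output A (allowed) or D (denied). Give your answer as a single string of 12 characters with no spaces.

Answer: AAADDDDDDDDD

Derivation:
Tracking allowed requests in the window:
  req#1 t=1s: ALLOW
  req#2 t=3s: ALLOW
  req#3 t=4s: ALLOW
  req#4 t=4s: DENY
  req#5 t=4s: DENY
  req#6 t=4s: DENY
  req#7 t=4s: DENY
  req#8 t=4s: DENY
  req#9 t=4s: DENY
  req#10 t=4s: DENY
  req#11 t=4s: DENY
  req#12 t=4s: DENY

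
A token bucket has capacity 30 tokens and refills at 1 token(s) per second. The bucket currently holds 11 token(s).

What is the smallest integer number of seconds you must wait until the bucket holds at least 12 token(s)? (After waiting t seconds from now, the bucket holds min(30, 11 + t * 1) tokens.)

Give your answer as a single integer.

Need 11 + t * 1 >= 12, so t >= 1/1.
Smallest integer t = ceil(1/1) = 1.

Answer: 1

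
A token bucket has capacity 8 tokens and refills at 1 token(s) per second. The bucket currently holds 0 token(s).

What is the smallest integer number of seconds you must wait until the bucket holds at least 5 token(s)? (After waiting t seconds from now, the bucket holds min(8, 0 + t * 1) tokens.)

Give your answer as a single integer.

Answer: 5

Derivation:
Need 0 + t * 1 >= 5, so t >= 5/1.
Smallest integer t = ceil(5/1) = 5.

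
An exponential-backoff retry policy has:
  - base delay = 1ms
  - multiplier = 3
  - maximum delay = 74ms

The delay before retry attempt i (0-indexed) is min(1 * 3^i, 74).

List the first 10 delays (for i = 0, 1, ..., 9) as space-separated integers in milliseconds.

Answer: 1 3 9 27 74 74 74 74 74 74

Derivation:
Computing each delay:
  i=0: min(1*3^0, 74) = 1
  i=1: min(1*3^1, 74) = 3
  i=2: min(1*3^2, 74) = 9
  i=3: min(1*3^3, 74) = 27
  i=4: min(1*3^4, 74) = 74
  i=5: min(1*3^5, 74) = 74
  i=6: min(1*3^6, 74) = 74
  i=7: min(1*3^7, 74) = 74
  i=8: min(1*3^8, 74) = 74
  i=9: min(1*3^9, 74) = 74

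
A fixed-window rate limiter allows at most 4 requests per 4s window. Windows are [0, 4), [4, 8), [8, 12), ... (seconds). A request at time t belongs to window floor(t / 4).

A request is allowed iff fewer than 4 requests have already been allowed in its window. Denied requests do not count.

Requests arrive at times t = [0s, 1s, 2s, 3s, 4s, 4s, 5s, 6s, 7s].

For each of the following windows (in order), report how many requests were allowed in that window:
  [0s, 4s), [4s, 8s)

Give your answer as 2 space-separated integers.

Processing requests:
  req#1 t=0s (window 0): ALLOW
  req#2 t=1s (window 0): ALLOW
  req#3 t=2s (window 0): ALLOW
  req#4 t=3s (window 0): ALLOW
  req#5 t=4s (window 1): ALLOW
  req#6 t=4s (window 1): ALLOW
  req#7 t=5s (window 1): ALLOW
  req#8 t=6s (window 1): ALLOW
  req#9 t=7s (window 1): DENY

Allowed counts by window: 4 4

Answer: 4 4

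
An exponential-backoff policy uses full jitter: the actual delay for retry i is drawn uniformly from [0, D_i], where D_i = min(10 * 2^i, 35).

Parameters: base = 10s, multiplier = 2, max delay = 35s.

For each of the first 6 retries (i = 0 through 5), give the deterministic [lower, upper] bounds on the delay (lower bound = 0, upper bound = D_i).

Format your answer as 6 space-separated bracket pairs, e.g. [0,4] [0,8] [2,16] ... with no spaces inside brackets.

Answer: [0,10] [0,20] [0,35] [0,35] [0,35] [0,35]

Derivation:
Computing bounds per retry:
  i=0: D_i=min(10*2^0,35)=10, bounds=[0,10]
  i=1: D_i=min(10*2^1,35)=20, bounds=[0,20]
  i=2: D_i=min(10*2^2,35)=35, bounds=[0,35]
  i=3: D_i=min(10*2^3,35)=35, bounds=[0,35]
  i=4: D_i=min(10*2^4,35)=35, bounds=[0,35]
  i=5: D_i=min(10*2^5,35)=35, bounds=[0,35]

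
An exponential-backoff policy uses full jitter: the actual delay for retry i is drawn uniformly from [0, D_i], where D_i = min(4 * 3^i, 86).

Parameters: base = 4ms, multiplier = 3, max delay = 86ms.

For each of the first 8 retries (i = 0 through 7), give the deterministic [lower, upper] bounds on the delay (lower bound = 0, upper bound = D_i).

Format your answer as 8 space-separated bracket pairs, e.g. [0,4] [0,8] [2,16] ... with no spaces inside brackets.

Answer: [0,4] [0,12] [0,36] [0,86] [0,86] [0,86] [0,86] [0,86]

Derivation:
Computing bounds per retry:
  i=0: D_i=min(4*3^0,86)=4, bounds=[0,4]
  i=1: D_i=min(4*3^1,86)=12, bounds=[0,12]
  i=2: D_i=min(4*3^2,86)=36, bounds=[0,36]
  i=3: D_i=min(4*3^3,86)=86, bounds=[0,86]
  i=4: D_i=min(4*3^4,86)=86, bounds=[0,86]
  i=5: D_i=min(4*3^5,86)=86, bounds=[0,86]
  i=6: D_i=min(4*3^6,86)=86, bounds=[0,86]
  i=7: D_i=min(4*3^7,86)=86, bounds=[0,86]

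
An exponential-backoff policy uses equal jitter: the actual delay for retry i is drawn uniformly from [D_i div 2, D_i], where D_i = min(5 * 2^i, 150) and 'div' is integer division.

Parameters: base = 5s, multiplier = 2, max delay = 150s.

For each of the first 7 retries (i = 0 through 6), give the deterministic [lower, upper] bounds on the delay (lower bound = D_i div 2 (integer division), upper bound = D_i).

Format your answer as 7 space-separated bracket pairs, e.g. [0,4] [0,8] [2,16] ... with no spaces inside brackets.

Answer: [2,5] [5,10] [10,20] [20,40] [40,80] [75,150] [75,150]

Derivation:
Computing bounds per retry:
  i=0: D_i=min(5*2^0,150)=5, bounds=[2,5]
  i=1: D_i=min(5*2^1,150)=10, bounds=[5,10]
  i=2: D_i=min(5*2^2,150)=20, bounds=[10,20]
  i=3: D_i=min(5*2^3,150)=40, bounds=[20,40]
  i=4: D_i=min(5*2^4,150)=80, bounds=[40,80]
  i=5: D_i=min(5*2^5,150)=150, bounds=[75,150]
  i=6: D_i=min(5*2^6,150)=150, bounds=[75,150]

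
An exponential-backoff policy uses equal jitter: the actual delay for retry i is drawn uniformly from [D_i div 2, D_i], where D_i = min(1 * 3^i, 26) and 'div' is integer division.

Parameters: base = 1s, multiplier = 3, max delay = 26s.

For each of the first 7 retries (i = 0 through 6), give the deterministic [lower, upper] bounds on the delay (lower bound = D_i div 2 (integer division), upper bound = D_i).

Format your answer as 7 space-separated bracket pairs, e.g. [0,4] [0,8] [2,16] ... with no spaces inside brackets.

Computing bounds per retry:
  i=0: D_i=min(1*3^0,26)=1, bounds=[0,1]
  i=1: D_i=min(1*3^1,26)=3, bounds=[1,3]
  i=2: D_i=min(1*3^2,26)=9, bounds=[4,9]
  i=3: D_i=min(1*3^3,26)=26, bounds=[13,26]
  i=4: D_i=min(1*3^4,26)=26, bounds=[13,26]
  i=5: D_i=min(1*3^5,26)=26, bounds=[13,26]
  i=6: D_i=min(1*3^6,26)=26, bounds=[13,26]

Answer: [0,1] [1,3] [4,9] [13,26] [13,26] [13,26] [13,26]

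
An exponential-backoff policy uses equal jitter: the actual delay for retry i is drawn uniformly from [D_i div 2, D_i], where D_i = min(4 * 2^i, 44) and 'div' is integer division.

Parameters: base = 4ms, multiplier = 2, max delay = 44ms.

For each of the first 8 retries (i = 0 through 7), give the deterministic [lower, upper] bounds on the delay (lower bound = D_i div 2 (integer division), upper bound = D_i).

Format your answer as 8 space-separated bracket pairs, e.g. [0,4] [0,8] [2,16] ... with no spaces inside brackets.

Answer: [2,4] [4,8] [8,16] [16,32] [22,44] [22,44] [22,44] [22,44]

Derivation:
Computing bounds per retry:
  i=0: D_i=min(4*2^0,44)=4, bounds=[2,4]
  i=1: D_i=min(4*2^1,44)=8, bounds=[4,8]
  i=2: D_i=min(4*2^2,44)=16, bounds=[8,16]
  i=3: D_i=min(4*2^3,44)=32, bounds=[16,32]
  i=4: D_i=min(4*2^4,44)=44, bounds=[22,44]
  i=5: D_i=min(4*2^5,44)=44, bounds=[22,44]
  i=6: D_i=min(4*2^6,44)=44, bounds=[22,44]
  i=7: D_i=min(4*2^7,44)=44, bounds=[22,44]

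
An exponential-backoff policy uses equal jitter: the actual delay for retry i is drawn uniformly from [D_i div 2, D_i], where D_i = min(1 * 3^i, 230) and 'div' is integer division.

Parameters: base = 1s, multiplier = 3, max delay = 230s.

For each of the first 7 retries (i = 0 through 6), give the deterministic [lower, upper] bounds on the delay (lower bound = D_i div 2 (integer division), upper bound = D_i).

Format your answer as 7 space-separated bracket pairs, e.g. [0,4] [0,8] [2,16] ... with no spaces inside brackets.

Answer: [0,1] [1,3] [4,9] [13,27] [40,81] [115,230] [115,230]

Derivation:
Computing bounds per retry:
  i=0: D_i=min(1*3^0,230)=1, bounds=[0,1]
  i=1: D_i=min(1*3^1,230)=3, bounds=[1,3]
  i=2: D_i=min(1*3^2,230)=9, bounds=[4,9]
  i=3: D_i=min(1*3^3,230)=27, bounds=[13,27]
  i=4: D_i=min(1*3^4,230)=81, bounds=[40,81]
  i=5: D_i=min(1*3^5,230)=230, bounds=[115,230]
  i=6: D_i=min(1*3^6,230)=230, bounds=[115,230]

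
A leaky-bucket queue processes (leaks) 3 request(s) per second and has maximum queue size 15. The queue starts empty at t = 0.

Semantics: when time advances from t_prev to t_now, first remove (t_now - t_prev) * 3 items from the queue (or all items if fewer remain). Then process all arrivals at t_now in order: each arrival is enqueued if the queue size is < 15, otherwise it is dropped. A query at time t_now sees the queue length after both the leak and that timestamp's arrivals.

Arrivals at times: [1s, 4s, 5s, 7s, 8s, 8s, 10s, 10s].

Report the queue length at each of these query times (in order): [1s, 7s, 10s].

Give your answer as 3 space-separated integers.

Answer: 1 1 2

Derivation:
Queue lengths at query times:
  query t=1s: backlog = 1
  query t=7s: backlog = 1
  query t=10s: backlog = 2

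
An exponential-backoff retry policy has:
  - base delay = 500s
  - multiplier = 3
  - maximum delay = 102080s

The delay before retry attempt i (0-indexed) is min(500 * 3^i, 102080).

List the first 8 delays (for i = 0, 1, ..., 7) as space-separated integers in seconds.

Answer: 500 1500 4500 13500 40500 102080 102080 102080

Derivation:
Computing each delay:
  i=0: min(500*3^0, 102080) = 500
  i=1: min(500*3^1, 102080) = 1500
  i=2: min(500*3^2, 102080) = 4500
  i=3: min(500*3^3, 102080) = 13500
  i=4: min(500*3^4, 102080) = 40500
  i=5: min(500*3^5, 102080) = 102080
  i=6: min(500*3^6, 102080) = 102080
  i=7: min(500*3^7, 102080) = 102080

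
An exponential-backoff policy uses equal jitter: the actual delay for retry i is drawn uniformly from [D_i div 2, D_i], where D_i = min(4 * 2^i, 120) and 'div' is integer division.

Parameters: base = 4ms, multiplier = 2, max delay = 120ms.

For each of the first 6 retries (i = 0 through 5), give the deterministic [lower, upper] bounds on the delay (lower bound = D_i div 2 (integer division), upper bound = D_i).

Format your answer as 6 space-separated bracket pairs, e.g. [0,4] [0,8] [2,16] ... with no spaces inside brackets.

Answer: [2,4] [4,8] [8,16] [16,32] [32,64] [60,120]

Derivation:
Computing bounds per retry:
  i=0: D_i=min(4*2^0,120)=4, bounds=[2,4]
  i=1: D_i=min(4*2^1,120)=8, bounds=[4,8]
  i=2: D_i=min(4*2^2,120)=16, bounds=[8,16]
  i=3: D_i=min(4*2^3,120)=32, bounds=[16,32]
  i=4: D_i=min(4*2^4,120)=64, bounds=[32,64]
  i=5: D_i=min(4*2^5,120)=120, bounds=[60,120]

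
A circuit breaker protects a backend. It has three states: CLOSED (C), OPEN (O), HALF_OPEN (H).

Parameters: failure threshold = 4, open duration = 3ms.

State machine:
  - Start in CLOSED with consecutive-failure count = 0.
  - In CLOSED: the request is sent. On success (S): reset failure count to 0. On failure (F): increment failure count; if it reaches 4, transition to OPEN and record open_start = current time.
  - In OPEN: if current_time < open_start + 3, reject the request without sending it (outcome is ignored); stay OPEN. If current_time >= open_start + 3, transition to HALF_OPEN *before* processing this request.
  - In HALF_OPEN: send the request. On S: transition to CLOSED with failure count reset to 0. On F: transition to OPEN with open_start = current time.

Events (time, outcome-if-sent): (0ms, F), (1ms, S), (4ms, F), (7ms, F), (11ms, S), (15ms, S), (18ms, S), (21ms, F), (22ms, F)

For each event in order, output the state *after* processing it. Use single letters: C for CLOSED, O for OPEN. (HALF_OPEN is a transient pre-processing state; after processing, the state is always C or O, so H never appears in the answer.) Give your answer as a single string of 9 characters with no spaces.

Answer: CCCCCCCCC

Derivation:
State after each event:
  event#1 t=0ms outcome=F: state=CLOSED
  event#2 t=1ms outcome=S: state=CLOSED
  event#3 t=4ms outcome=F: state=CLOSED
  event#4 t=7ms outcome=F: state=CLOSED
  event#5 t=11ms outcome=S: state=CLOSED
  event#6 t=15ms outcome=S: state=CLOSED
  event#7 t=18ms outcome=S: state=CLOSED
  event#8 t=21ms outcome=F: state=CLOSED
  event#9 t=22ms outcome=F: state=CLOSED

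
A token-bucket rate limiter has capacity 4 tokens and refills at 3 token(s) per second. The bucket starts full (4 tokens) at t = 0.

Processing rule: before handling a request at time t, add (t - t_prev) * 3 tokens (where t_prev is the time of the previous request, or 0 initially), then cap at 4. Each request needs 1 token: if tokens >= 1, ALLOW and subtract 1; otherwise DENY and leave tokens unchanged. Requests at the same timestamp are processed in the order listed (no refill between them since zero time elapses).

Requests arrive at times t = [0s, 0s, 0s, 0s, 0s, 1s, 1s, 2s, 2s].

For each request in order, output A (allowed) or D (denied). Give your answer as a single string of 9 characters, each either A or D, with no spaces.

Simulating step by step:
  req#1 t=0s: ALLOW
  req#2 t=0s: ALLOW
  req#3 t=0s: ALLOW
  req#4 t=0s: ALLOW
  req#5 t=0s: DENY
  req#6 t=1s: ALLOW
  req#7 t=1s: ALLOW
  req#8 t=2s: ALLOW
  req#9 t=2s: ALLOW

Answer: AAAADAAAA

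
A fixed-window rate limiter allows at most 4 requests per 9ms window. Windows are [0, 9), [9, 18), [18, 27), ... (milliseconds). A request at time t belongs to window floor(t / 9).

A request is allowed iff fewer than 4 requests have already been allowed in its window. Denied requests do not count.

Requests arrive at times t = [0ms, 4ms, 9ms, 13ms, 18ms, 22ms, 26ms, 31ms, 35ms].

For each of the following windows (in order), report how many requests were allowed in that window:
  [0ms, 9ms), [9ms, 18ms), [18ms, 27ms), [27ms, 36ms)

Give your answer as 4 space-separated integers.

Processing requests:
  req#1 t=0ms (window 0): ALLOW
  req#2 t=4ms (window 0): ALLOW
  req#3 t=9ms (window 1): ALLOW
  req#4 t=13ms (window 1): ALLOW
  req#5 t=18ms (window 2): ALLOW
  req#6 t=22ms (window 2): ALLOW
  req#7 t=26ms (window 2): ALLOW
  req#8 t=31ms (window 3): ALLOW
  req#9 t=35ms (window 3): ALLOW

Allowed counts by window: 2 2 3 2

Answer: 2 2 3 2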